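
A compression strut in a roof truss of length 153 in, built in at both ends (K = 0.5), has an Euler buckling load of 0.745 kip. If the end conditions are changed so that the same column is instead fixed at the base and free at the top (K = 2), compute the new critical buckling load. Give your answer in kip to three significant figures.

P_cr ∝ 1/K², so P_cr,new = P_cr,old × (K_old/K_new)² = 0.745 × (0.5/2)²
= 0.745 × 0.06250 = 0.0466 kip

P_cr ≈ 0.0466 kip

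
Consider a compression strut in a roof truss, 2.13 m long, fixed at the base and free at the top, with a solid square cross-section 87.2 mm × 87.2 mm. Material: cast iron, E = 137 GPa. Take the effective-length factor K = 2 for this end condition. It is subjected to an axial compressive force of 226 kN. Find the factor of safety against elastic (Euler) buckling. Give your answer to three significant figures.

n ≈ 1.59

I = a⁴/12 = 87.2⁴/12 = 4.818×10^6 mm⁴
I = 4.818×10^6 mm⁴ = 4.818×10^-6 m⁴
Effective length L_e = K·L = 2 × 2.13 = 4.260 m
P_cr = π²EI / L_e² = π² × 137×10⁹ × 4.818×10^-6 / 4.260² = 3.590×10^5 N
Factor of safety n = P_cr / P = 358.99 / 226 = 1.59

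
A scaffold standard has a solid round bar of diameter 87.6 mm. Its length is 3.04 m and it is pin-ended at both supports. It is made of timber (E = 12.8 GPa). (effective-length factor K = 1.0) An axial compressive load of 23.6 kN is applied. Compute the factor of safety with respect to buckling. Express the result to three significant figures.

n ≈ 1.67

I = πd⁴/64 = π×87.6⁴/64 = 2.891×10^6 mm⁴
I = 2.891×10^6 mm⁴ = 2.891×10^-6 m⁴
Effective length L_e = K·L = 1 × 3.04 = 3.040 m
P_cr = π²EI / L_e² = π² × 12.8×10⁹ × 2.891×10^-6 / 3.040² = 3.951×10^4 N
Factor of safety n = P_cr / P = 39.514 / 23.6 = 1.67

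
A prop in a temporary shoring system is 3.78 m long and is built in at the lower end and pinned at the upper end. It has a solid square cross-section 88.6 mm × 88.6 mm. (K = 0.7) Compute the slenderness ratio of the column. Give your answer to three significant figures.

λ ≈ 103

For a square r = a/√12 = 88.6/√12 = 25.58 mm
L_e = K·L = 0.7 × 3.78 m = 2.646 m = 2646.0 mm
λ = L_e / r_min = 2646.0 / 25.58 = 103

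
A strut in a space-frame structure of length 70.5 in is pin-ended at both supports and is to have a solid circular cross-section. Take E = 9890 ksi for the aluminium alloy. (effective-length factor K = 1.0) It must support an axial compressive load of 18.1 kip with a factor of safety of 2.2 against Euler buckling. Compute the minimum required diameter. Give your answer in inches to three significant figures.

Required P_cr = n·P = 2.2 × 18.1 = 39.82 kip
L_e = K·L = 1 × 70.5 = 70.50 in
Required I = P_cr·L_e²/(π²E) = 3.982×10^4 × 70.50² / (π² × 9.89×10^6) = 2.028 in⁴
Solid circle: I = πd⁴/64  ⇒  d = (64I/π)^(1/4) = (64×2.028/π)^(1/4) = 2.54 in

d ≈ 2.54 in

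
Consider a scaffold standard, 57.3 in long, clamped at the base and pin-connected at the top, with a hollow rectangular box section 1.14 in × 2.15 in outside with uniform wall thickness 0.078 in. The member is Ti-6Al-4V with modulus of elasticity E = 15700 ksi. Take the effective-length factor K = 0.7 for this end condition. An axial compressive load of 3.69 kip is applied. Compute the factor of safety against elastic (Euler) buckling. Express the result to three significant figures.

Inner dimensions: h_i = 2.15 − 2×0.078 = 1.994 in, b_i = 1.14 − 2×0.078 = 0.9840 in
Weak-axis I_min = (h_o·b_o³ − h_i·b_i³)/12 with b_o = 1.14, b_i = 0.9840 in (shorter outer/inner sides).
I_min = (2.15×1.14³ − 1.994×0.9840³)/12 = 0.1071 in⁴
Effective length L_e = K·L = 0.7 × 57.3 = 40.11 in
P_cr = π²EI / L_e² = π² × 15700×10³ × 0.1071 / 40.11² = 1.032×10^4 lb
Factor of safety n = P_cr / P = 10.318 / 3.69 = 2.80

n ≈ 2.80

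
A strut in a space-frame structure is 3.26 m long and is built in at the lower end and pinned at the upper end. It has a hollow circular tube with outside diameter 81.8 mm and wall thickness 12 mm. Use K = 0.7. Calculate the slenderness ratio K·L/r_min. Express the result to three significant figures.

Inner diameter d_i = 81.8 − 2×12 = 57.80 mm
I = π(d_o⁴ − d_i⁴)/64 = π(81.8⁴ − 57.80⁴)/64 = 1.650×10^6 mm⁴
A = 2.631×10^3 mm²;  r_min = √(I/A) = √(1.650×10^6/2.631×10^3) = 25.04 mm
L_e = K·L = 0.7 × 3.26 m = 2.282 m = 2282.0 mm
λ = L_e / r_min = 2282.0 / 25.04 = 91.1

λ ≈ 91.1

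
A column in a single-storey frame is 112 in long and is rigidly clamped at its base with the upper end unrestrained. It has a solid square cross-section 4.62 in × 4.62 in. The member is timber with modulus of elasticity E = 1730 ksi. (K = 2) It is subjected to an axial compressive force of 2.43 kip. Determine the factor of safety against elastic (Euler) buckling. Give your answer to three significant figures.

I = a⁴/12 = 4.62⁴/12 = 37.97 in⁴
Effective length L_e = K·L = 2 × 112 = 224.0 in
P_cr = π²EI / L_e² = π² × 1730×10³ × 37.97 / 224.0² = 1.292×10^4 lb
Factor of safety n = P_cr / P = 12.919 / 2.43 = 5.32

n ≈ 5.32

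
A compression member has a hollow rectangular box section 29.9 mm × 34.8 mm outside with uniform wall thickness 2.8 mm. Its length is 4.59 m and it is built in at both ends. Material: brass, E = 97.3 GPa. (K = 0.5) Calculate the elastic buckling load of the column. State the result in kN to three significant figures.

P_cr ≈ 7.77 kN

Inner dimensions: h_i = 34.8 − 2×2.8 = 29.20 mm, b_i = 29.9 − 2×2.8 = 24.30 mm
Weak-axis I_min = (h_o·b_o³ − h_i·b_i³)/12 with b_o = 29.9, b_i = 24.30 mm (shorter outer/inner sides).
I_min = (34.8×29.9³ − 29.20×24.30³)/12 = 4.260×10^4 mm⁴
I = 4.260×10^4 mm⁴ = 4.260×10^-8 m⁴
Effective length L_e = K·L = 0.5 × 4.59 = 2.295 m
P_cr = π²EI / L_e² = π² × 97.3×10⁹ × 4.260×10^-8 / 2.295² = 7.768×10^3 N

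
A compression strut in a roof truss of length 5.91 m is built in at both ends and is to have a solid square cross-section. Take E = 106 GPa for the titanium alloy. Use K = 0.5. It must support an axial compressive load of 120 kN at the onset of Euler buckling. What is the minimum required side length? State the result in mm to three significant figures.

a ≈ 58.9 mm

L_e = K·L = 0.5 × 5.91 = 2.955 m
Required I = P_cr·L_e²/(π²E) = 1.200×10^5 × 2.955² / (π² × 1.06×10^11) = 1.002×10^-6 m⁴
I_req = 1.002×10^6 mm⁴
Solid square: I = a⁴/12  ⇒  a = (12I)^(1/4) = (12×1.002×10^6)^(1/4) = 58.9 mm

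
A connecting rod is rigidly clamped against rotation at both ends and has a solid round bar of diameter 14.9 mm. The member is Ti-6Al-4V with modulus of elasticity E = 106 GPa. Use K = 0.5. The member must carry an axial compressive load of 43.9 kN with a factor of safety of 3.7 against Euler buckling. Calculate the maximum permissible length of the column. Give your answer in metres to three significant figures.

I = πd⁴/64 = π×14.9⁴/64 = 2.419×10^3 mm⁴
I = 2.419×10^-9 m⁴
Required critical load P_cr = n·P = 3.7 × 43.9 = 162.4 kN = 1.624×10^5 N
From P_cr = π²EI/(K·L)²:  L = (1/K)·√(π²EI/P_cr) = (1/0.5)·√(π²×1.06×10^11×2.419×10^-9/1.624×10^5)
L = 0.250 m

L_max ≈ 0.250 m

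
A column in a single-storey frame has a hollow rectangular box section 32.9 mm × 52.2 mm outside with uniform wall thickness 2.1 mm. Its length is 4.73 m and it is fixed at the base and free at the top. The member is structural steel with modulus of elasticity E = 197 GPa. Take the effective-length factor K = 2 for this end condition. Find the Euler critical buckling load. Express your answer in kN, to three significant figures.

P_cr ≈ 1.31 kN

Inner dimensions: h_i = 52.2 − 2×2.1 = 48.00 mm, b_i = 32.9 − 2×2.1 = 28.70 mm
Weak-axis I_min = (h_o·b_o³ − h_i·b_i³)/12 with b_o = 32.9, b_i = 28.70 mm (shorter outer/inner sides).
I_min = (52.2×32.9³ − 48.00×28.70³)/12 = 6.035×10^4 mm⁴
I = 6.035×10^4 mm⁴ = 6.035×10^-8 m⁴
Effective length L_e = K·L = 2 × 4.73 = 9.460 m
P_cr = π²EI / L_e² = π² × 197×10⁹ × 6.035×10^-8 / 9.460² = 1.311×10^3 N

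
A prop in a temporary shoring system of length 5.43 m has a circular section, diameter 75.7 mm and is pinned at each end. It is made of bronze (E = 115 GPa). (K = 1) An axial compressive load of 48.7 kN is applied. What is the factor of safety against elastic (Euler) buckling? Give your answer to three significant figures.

I = πd⁴/64 = π×75.7⁴/64 = 1.612×10^6 mm⁴
I = 1.612×10^6 mm⁴ = 1.612×10^-6 m⁴
Effective length L_e = K·L = 1 × 5.43 = 5.430 m
P_cr = π²EI / L_e² = π² × 115×10⁹ × 1.612×10^-6 / 5.430² = 6.205×10^4 N
Factor of safety n = P_cr / P = 62.051 / 48.7 = 1.27

n ≈ 1.27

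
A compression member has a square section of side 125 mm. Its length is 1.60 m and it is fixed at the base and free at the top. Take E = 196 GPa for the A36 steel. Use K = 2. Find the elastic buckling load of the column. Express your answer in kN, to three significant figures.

P_cr ≈ 3840 kN

I = a⁴/12 = 125⁴/12 = 2.035×10^7 mm⁴
I = 2.035×10^7 mm⁴ = 2.035×10^-5 m⁴
Effective length L_e = K·L = 2 × 1.60 = 3.200 m
P_cr = π²EI / L_e² = π² × 196×10⁹ × 2.035×10^-5 / 3.200² = 3.843×10^6 N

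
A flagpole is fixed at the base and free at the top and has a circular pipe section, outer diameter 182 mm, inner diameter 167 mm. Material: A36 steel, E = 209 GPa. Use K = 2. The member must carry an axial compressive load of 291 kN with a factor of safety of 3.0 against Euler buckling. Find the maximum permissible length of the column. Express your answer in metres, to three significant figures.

d_o = 182 mm, d_i = 167 mm
I = π(d_o⁴ − d_i⁴)/64 = π(182⁴ − 167.0⁴)/64 = 1.568×10^7 mm⁴
I = 1.568×10^-5 m⁴
Required critical load P_cr = n·P = 3.0 × 291 = 873.0 kN = 8.730×10^5 N
From P_cr = π²EI/(K·L)²:  L = (1/K)·√(π²EI/P_cr) = (1/2)·√(π²×2.09×10^11×1.568×10^-5/8.730×10^5)
L = 3.04 m

L_max ≈ 3.04 m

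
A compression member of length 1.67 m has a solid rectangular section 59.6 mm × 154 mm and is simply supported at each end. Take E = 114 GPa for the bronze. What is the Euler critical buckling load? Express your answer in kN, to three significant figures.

Buckling occurs about the weak axis: I_min = h·b³/12 with b = 59.6 mm (the shorter side).
I_min = 154×59.6³/12 = 2.717×10^6 mm⁴
I = 2.717×10^6 mm⁴ = 2.717×10^-6 m⁴
Effective length L_e = K·L = 1 × 1.67 = 1.670 m
P_cr = π²EI / L_e² = π² × 114×10⁹ × 2.717×10^-6 / 1.670² = 1.096×10^6 N

P_cr ≈ 1100 kN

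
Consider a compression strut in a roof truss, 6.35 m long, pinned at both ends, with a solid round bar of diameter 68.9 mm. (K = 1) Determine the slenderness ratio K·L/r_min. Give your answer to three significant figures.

For a solid circle r = d/4 = 68.9/4 = 17.23 mm
L_e = K·L = 1 × 6.35 m = 6.350 m = 6350.0 mm
λ = L_e / r_min = 6350.0 / 17.23 = 369

λ ≈ 369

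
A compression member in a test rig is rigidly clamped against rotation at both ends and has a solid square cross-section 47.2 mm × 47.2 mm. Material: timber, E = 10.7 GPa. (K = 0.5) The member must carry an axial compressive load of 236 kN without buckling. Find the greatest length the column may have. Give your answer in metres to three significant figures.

L_max ≈ 0.860 m

I = a⁴/12 = 47.2⁴/12 = 4.136×10^5 mm⁴
I = 4.136×10^-7 m⁴
At the buckling limit P_cr = P = 2.360×10^5 N
From P_cr = π²EI/(K·L)²:  L = (1/K)·√(π²EI/P_cr) = (1/0.5)·√(π²×1.07×10^10×4.136×10^-7/2.360×10^5)
L = 0.860 m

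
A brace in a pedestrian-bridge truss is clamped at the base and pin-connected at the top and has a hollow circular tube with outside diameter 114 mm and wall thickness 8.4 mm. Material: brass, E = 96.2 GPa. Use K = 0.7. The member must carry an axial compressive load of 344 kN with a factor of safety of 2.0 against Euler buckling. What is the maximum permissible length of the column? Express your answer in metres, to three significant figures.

L_max ≈ 3.32 m

Inner diameter d_i = 114 − 2×8.4 = 97.20 mm
I = π(d_o⁴ − d_i⁴)/64 = π(114⁴ − 97.20⁴)/64 = 3.909×10^6 mm⁴
I = 3.909×10^-6 m⁴
Required critical load P_cr = n·P = 2.0 × 344 = 688.0 kN = 6.880×10^5 N
From P_cr = π²EI/(K·L)²:  L = (1/K)·√(π²EI/P_cr) = (1/0.7)·√(π²×9.62×10^10×3.909×10^-6/6.880×10^5)
L = 3.32 m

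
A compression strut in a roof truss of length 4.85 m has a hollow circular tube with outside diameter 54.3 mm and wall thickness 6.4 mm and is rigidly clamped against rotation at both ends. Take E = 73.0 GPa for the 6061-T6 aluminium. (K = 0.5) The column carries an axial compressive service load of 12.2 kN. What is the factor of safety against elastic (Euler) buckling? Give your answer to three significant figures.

n ≈ 2.82

Inner diameter d_i = 54.3 − 2×6.4 = 41.50 mm
I = π(d_o⁴ − d_i⁴)/64 = π(54.3⁴ − 41.50⁴)/64 = 2.811×10^5 mm⁴
I = 2.811×10^5 mm⁴ = 2.811×10^-7 m⁴
Effective length L_e = K·L = 0.5 × 4.85 = 2.425 m
P_cr = π²EI / L_e² = π² × 73.0×10⁹ × 2.811×10^-7 / 2.425² = 3.445×10^4 N
Factor of safety n = P_cr / P = 34.445 / 12.2 = 2.82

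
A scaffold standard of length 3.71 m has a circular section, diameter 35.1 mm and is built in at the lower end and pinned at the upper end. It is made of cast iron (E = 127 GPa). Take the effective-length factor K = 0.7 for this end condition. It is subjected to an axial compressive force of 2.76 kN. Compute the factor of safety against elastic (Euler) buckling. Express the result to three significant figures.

n ≈ 5.02

I = πd⁴/64 = π×35.1⁴/64 = 7.451×10^4 mm⁴
I = 7.451×10^4 mm⁴ = 7.451×10^-8 m⁴
Effective length L_e = K·L = 0.7 × 3.71 = 2.597 m
P_cr = π²EI / L_e² = π² × 127×10⁹ × 7.451×10^-8 / 2.597² = 1.385×10^4 N
Factor of safety n = P_cr / P = 13.847 / 2.76 = 5.02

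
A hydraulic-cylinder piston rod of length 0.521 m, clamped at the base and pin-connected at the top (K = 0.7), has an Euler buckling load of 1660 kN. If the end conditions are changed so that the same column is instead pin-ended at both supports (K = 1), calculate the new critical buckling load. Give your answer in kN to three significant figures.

P_cr ∝ 1/K², so P_cr,new = P_cr,old × (K_old/K_new)² = 1660 × (0.7/1)²
= 1660 × 0.4900 = 813 kN

P_cr ≈ 813 kN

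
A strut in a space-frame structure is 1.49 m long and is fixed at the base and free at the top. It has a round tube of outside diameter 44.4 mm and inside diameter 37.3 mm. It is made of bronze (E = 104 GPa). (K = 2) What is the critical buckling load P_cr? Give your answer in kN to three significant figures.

d_o = 44.4 mm, d_i = 37.3 mm
I = π(d_o⁴ − d_i⁴)/64 = π(44.4⁴ − 37.30⁴)/64 = 9.575×10^4 mm⁴
I = 9.575×10^4 mm⁴ = 9.575×10^-8 m⁴
Effective length L_e = K·L = 2 × 1.49 = 2.980 m
P_cr = π²EI / L_e² = π² × 104×10⁹ × 9.575×10^-8 / 2.980² = 1.107×10^4 N

P_cr ≈ 11.1 kN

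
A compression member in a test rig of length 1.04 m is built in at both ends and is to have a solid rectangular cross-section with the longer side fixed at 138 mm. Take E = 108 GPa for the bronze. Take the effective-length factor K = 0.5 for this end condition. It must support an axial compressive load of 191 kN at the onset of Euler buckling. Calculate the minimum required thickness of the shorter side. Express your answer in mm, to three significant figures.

L_e = K·L = 0.5 × 1.04 = 0.5200 m
Required I = P_cr·L_e²/(π²E) = 1.910×10^5 × 0.5200² / (π² × 1.08×10^11) = 4.845×10^-8 m⁴
I_req = 4.845×10^4 mm⁴
Rectangle, weak axis: I_min = h·b³/12 with h = 138 mm fixed  ⇒  b = (12I/h)^(1/3) = 16.2 mm

b ≈ 16.2 mm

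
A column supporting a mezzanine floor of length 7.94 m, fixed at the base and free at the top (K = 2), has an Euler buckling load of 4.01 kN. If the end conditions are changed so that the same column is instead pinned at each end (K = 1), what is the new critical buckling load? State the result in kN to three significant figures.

P_cr ≈ 16.0 kN

P_cr ∝ 1/K², so P_cr,new = P_cr,old × (K_old/K_new)² = 4.01 × (2/1)²
= 4.01 × 4.000 = 16.0 kN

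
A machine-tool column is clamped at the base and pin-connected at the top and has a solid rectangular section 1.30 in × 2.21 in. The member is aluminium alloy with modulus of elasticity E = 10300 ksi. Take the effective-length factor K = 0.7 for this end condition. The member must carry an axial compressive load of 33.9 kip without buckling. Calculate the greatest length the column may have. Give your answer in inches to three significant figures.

Buckling occurs about the weak axis: I_min = h·b³/12 with b = 1.30 in (the shorter side).
I_min = 2.21×1.30³/12 = 0.4046 in⁴
At the buckling limit P_cr = P = 3.390×10^4 lb
From P_cr = π²EI/(K·L)²:  L = (1/K)·√(π²EI/P_cr) = (1/0.7)·√(π²×1.03×10^7×0.4046/3.390×10^4)
L = 49.8 in

L_max ≈ 49.8 in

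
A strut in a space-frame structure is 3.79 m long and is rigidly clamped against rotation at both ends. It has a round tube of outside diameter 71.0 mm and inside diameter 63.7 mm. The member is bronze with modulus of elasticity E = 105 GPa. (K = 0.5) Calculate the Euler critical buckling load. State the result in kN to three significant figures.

P_cr ≈ 127 kN

d_o = 71.0 mm, d_i = 63.7 mm
I = π(d_o⁴ − d_i⁴)/64 = π(71.0⁴ − 63.70⁴)/64 = 4.392×10^5 mm⁴
I = 4.392×10^5 mm⁴ = 4.392×10^-7 m⁴
Effective length L_e = K·L = 0.5 × 3.79 = 1.895 m
P_cr = π²EI / L_e² = π² × 105×10⁹ × 4.392×10^-7 / 1.895² = 1.267×10^5 N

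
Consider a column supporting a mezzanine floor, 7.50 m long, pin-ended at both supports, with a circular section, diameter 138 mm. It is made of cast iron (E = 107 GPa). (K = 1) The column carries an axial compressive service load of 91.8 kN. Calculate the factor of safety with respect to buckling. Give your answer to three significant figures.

I = πd⁴/64 = π×138⁴/64 = 1.780×10^7 mm⁴
I = 1.780×10^7 mm⁴ = 1.780×10^-5 m⁴
Effective length L_e = K·L = 1 × 7.50 = 7.500 m
P_cr = π²EI / L_e² = π² × 107×10⁹ × 1.780×10^-5 / 7.500² = 3.342×10^5 N
Factor of safety n = P_cr / P = 334.23 / 91.8 = 3.64

n ≈ 3.64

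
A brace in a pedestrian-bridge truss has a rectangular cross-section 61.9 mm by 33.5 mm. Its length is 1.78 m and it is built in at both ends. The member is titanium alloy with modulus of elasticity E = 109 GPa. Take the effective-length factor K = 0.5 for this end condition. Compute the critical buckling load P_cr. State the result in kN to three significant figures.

P_cr ≈ 263 kN

Buckling occurs about the weak axis: I_min = h·b³/12 with b = 33.5 mm (the shorter side).
I_min = 61.9×33.5³/12 = 1.939×10^5 mm⁴
I = 1.939×10^5 mm⁴ = 1.939×10^-7 m⁴
Effective length L_e = K·L = 0.5 × 1.78 = 0.8900 m
P_cr = π²EI / L_e² = π² × 109×10⁹ × 1.939×10^-7 / 0.8900² = 2.634×10^5 N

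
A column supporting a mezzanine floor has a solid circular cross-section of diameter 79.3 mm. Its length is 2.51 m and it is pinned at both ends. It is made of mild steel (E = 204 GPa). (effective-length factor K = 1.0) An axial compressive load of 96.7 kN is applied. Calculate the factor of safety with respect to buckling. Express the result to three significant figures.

I = πd⁴/64 = π×79.3⁴/64 = 1.941×10^6 mm⁴
I = 1.941×10^6 mm⁴ = 1.941×10^-6 m⁴
Effective length L_e = K·L = 1 × 2.51 = 2.510 m
P_cr = π²EI / L_e² = π² × 204×10⁹ × 1.941×10^-6 / 2.510² = 6.204×10^5 N
Factor of safety n = P_cr / P = 620.36 / 96.7 = 6.42

n ≈ 6.42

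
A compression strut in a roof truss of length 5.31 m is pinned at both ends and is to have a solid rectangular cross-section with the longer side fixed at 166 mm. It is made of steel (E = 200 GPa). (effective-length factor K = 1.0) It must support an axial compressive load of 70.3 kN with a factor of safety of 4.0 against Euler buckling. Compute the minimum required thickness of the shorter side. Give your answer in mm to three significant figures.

b ≈ 66.2 mm

Required P_cr = n·P = 4.0 × 70.3 = 281.2 kN
L_e = K·L = 1 × 5.31 = 5.310 m
Required I = P_cr·L_e²/(π²E) = 2.812×10^5 × 5.310² / (π² × 2.00×10^11) = 4.017×10^-6 m⁴
I_req = 4.017×10^6 mm⁴
Rectangle, weak axis: I_min = h·b³/12 with h = 166 mm fixed  ⇒  b = (12I/h)^(1/3) = 66.2 mm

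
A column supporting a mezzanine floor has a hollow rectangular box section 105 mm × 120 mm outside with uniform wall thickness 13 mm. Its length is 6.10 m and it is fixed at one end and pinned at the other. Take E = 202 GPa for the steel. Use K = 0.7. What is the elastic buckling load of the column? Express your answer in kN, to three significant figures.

Inner dimensions: h_i = 120 − 2×13 = 94.00 mm, b_i = 105 − 2×13 = 79.00 mm
Weak-axis I_min = (h_o·b_o³ − h_i·b_i³)/12 with b_o = 105, b_i = 79.00 mm (shorter outer/inner sides).
I_min = (120×105³ − 94.00×79.00³)/12 = 7.714×10^6 mm⁴
I = 7.714×10^6 mm⁴ = 7.714×10^-6 m⁴
Effective length L_e = K·L = 0.7 × 6.10 = 4.270 m
P_cr = π²EI / L_e² = π² × 202×10⁹ × 7.714×10^-6 / 4.270² = 8.435×10^5 N

P_cr ≈ 843 kN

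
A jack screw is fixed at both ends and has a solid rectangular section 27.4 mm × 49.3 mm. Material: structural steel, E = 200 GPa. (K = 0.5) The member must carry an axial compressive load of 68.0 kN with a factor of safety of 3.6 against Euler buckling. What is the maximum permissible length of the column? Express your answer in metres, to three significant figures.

Buckling occurs about the weak axis: I_min = h·b³/12 with b = 27.4 mm (the shorter side).
I_min = 49.3×27.4³/12 = 8.451×10^4 mm⁴
I = 8.451×10^-8 m⁴
Required critical load P_cr = n·P = 3.6 × 68.0 = 244.8 kN = 2.448×10^5 N
From P_cr = π²EI/(K·L)²:  L = (1/K)·√(π²EI/P_cr) = (1/0.5)·√(π²×2.00×10^11×8.451×10^-8/2.448×10^5)
L = 1.65 m

L_max ≈ 1.65 m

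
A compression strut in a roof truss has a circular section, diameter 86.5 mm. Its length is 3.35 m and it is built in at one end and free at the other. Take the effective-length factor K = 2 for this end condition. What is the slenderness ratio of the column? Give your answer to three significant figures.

λ ≈ 310

I = πd⁴/64 = π×86.5⁴/64 = 2.748×10^6 mm⁴
A = 5.877×10^3 mm²;  r_min = √(I/A) = √(2.748×10^6/5.877×10^3) = 21.62 mm
L_e = K·L = 2 × 3.35 m = 6.700 m = 6700.0 mm
λ = L_e / r_min = 6700.0 / 21.62 = 310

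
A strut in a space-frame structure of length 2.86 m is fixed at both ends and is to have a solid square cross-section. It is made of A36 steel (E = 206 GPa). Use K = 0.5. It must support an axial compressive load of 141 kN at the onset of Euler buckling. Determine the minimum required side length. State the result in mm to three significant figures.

a ≈ 36.1 mm

L_e = K·L = 0.5 × 2.86 = 1.430 m
Required I = P_cr·L_e²/(π²E) = 1.410×10^5 × 1.430² / (π² × 2.06×10^11) = 1.418×10^-7 m⁴
I_req = 1.418×10^5 mm⁴
Solid square: I = a⁴/12  ⇒  a = (12I)^(1/4) = (12×1.418×10^5)^(1/4) = 36.1 mm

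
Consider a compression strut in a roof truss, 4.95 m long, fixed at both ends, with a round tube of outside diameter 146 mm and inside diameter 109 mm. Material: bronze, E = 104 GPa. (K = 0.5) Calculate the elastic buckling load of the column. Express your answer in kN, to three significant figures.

P_cr ≈ 2580 kN

d_o = 146 mm, d_i = 109 mm
I = π(d_o⁴ − d_i⁴)/64 = π(146⁴ − 109.0⁴)/64 = 1.537×10^7 mm⁴
I = 1.537×10^7 mm⁴ = 1.537×10^-5 m⁴
Effective length L_e = K·L = 0.5 × 4.95 = 2.475 m
P_cr = π²EI / L_e² = π² × 104×10⁹ × 1.537×10^-5 / 2.475² = 2.576×10^6 N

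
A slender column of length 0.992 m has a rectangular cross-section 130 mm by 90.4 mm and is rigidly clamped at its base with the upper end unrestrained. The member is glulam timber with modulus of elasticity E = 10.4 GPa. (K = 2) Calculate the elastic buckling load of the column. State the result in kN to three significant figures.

Buckling occurs about the weak axis: I_min = h·b³/12 with b = 90.4 mm (the shorter side).
I_min = 130×90.4³/12 = 8.003×10^6 mm⁴
I = 8.003×10^6 mm⁴ = 8.003×10^-6 m⁴
Effective length L_e = K·L = 2 × 0.992 = 1.984 m
P_cr = π²EI / L_e² = π² × 10.4×10⁹ × 8.003×10^-6 / 1.984² = 2.087×10^5 N

P_cr ≈ 209 kN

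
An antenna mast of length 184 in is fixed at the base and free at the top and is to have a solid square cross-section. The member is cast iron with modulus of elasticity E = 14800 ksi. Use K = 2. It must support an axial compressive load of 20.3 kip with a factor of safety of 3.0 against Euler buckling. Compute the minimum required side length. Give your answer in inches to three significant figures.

a ≈ 5.10 in

Required P_cr = n·P = 3.0 × 20.3 = 60.90 kip
L_e = K·L = 2 × 184 = 368.0 in
Required I = P_cr·L_e²/(π²E) = 6.090×10^4 × 368.0² / (π² × 1.48×10^7) = 56.46 in⁴
Solid square: I = a⁴/12  ⇒  a = (12I)^(1/4) = (12×56.46)^(1/4) = 5.10 in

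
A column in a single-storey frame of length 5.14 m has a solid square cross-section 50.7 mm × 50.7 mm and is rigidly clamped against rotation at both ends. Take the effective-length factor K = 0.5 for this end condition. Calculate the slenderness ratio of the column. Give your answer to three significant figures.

For a square r = a/√12 = 50.7/√12 = 14.64 mm
L_e = K·L = 0.5 × 5.14 m = 2.570 m = 2570.0 mm
λ = L_e / r_min = 2570.0 / 14.64 = 176

λ ≈ 176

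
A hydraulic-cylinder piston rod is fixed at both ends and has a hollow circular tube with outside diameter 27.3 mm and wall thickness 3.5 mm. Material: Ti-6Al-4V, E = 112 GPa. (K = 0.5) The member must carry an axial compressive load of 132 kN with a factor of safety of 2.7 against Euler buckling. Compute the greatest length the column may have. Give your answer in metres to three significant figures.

Inner diameter d_i = 27.3 − 2×3.5 = 20.30 mm
I = π(d_o⁴ − d_i⁴)/64 = π(27.3⁴ − 20.30⁴)/64 = 1.893×10^4 mm⁴
I = 1.893×10^-8 m⁴
Required critical load P_cr = n·P = 2.7 × 132 = 356.4 kN = 3.564×10^5 N
From P_cr = π²EI/(K·L)²:  L = (1/K)·√(π²EI/P_cr) = (1/0.5)·√(π²×1.12×10^11×1.893×10^-8/3.564×10^5)
L = 0.485 m

L_max ≈ 0.485 m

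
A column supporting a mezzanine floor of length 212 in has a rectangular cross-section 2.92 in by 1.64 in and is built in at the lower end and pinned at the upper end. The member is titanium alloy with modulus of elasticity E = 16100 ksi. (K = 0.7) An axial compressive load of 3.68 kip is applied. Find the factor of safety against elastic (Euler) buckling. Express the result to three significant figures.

n ≈ 2.10

Buckling occurs about the weak axis: I_min = h·b³/12 with b = 1.64 in (the shorter side).
I_min = 2.92×1.64³/12 = 1.073 in⁴
Effective length L_e = K·L = 0.7 × 212 = 148.4 in
P_cr = π²EI / L_e² = π² × 16100×10³ × 1.073 / 148.4² = 7.744×10^3 lb
Factor of safety n = P_cr / P = 7.7445 / 3.68 = 2.10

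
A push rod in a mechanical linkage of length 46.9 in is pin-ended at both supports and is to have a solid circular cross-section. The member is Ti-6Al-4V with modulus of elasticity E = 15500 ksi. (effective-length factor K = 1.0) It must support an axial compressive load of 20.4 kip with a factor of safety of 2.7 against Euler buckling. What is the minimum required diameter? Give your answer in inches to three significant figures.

d ≈ 2.00 in

Required P_cr = n·P = 2.7 × 20.4 = 55.08 kip
L_e = K·L = 1 × 46.9 = 46.90 in
Required I = P_cr·L_e²/(π²E) = 5.508×10^4 × 46.90² / (π² × 1.55×10^7) = 0.7920 in⁴
Solid circle: I = πd⁴/64  ⇒  d = (64I/π)^(1/4) = (64×0.7920/π)^(1/4) = 2.00 in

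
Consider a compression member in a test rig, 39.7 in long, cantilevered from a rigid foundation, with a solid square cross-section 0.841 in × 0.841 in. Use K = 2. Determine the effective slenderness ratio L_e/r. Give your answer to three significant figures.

λ ≈ 327

For a square r = a/√12 = 0.841/√12 = 0.2428 in
L_e = K·L = 2 × 39.7 = 79.40 in
λ = L_e / r_min = 79.400 / 0.2428 = 327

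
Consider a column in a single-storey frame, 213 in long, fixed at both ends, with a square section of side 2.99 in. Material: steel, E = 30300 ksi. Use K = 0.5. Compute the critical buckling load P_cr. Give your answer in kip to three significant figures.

P_cr ≈ 176 kip

I = a⁴/12 = 2.99⁴/12 = 6.660 in⁴
Effective length L_e = K·L = 0.5 × 213 = 106.5 in
P_cr = π²EI / L_e² = π² × 30300×10³ × 6.660 / 106.5² = 1.756×10^5 lb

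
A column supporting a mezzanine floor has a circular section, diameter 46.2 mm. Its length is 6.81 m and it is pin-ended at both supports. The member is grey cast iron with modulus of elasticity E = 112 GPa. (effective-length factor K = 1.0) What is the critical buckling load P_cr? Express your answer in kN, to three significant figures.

I = πd⁴/64 = π×46.2⁴/64 = 2.236×10^5 mm⁴
I = 2.236×10^5 mm⁴ = 2.236×10^-7 m⁴
Effective length L_e = K·L = 1 × 6.81 = 6.810 m
P_cr = π²EI / L_e² = π² × 112×10⁹ × 2.236×10^-7 / 6.810² = 5.330×10^3 N

P_cr ≈ 5.33 kN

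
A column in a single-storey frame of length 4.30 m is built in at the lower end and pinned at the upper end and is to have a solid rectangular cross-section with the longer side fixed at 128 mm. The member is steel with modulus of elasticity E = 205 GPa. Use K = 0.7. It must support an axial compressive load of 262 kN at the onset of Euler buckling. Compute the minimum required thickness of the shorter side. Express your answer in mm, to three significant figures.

b ≈ 47.9 mm

L_e = K·L = 0.7 × 4.30 = 3.010 m
Required I = P_cr·L_e²/(π²E) = 2.620×10^5 × 3.010² / (π² × 2.05×10^11) = 1.173×10^-6 m⁴
I_req = 1.173×10^6 mm⁴
Rectangle, weak axis: I_min = h·b³/12 with h = 128 mm fixed  ⇒  b = (12I/h)^(1/3) = 47.9 mm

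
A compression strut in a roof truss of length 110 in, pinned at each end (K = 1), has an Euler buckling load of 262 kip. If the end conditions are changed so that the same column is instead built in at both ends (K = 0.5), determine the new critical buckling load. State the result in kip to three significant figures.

P_cr ∝ 1/K², so P_cr,new = P_cr,old × (K_old/K_new)² = 262 × (1/0.5)²
= 262 × 4.000 = 1050 kip

P_cr ≈ 1050 kip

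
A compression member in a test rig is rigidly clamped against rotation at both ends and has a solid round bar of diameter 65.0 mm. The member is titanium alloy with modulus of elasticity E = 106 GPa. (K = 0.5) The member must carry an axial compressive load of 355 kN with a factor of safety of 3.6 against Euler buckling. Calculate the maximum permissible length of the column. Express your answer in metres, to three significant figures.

I = πd⁴/64 = π×65.0⁴/64 = 8.762×10^5 mm⁴
I = 8.762×10^-7 m⁴
Required critical load P_cr = n·P = 3.6 × 355 = 1278 kN = 1.278×10^6 N
From P_cr = π²EI/(K·L)²:  L = (1/K)·√(π²EI/P_cr) = (1/0.5)·√(π²×1.06×10^11×8.762×10^-7/1.278×10^6)
L = 1.69 m

L_max ≈ 1.69 m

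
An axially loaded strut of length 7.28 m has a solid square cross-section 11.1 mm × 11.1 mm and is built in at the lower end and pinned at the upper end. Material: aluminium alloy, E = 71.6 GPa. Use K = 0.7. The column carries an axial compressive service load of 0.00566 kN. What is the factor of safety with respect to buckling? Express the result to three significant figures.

I = a⁴/12 = 11.1⁴/12 = 1.265×10^3 mm⁴
I = 1.265×10^3 mm⁴ = 1.265×10^-9 m⁴
Effective length L_e = K·L = 0.7 × 7.28 = 5.096 m
P_cr = π²EI / L_e² = π² × 71.6×10⁹ × 1.265×10^-9 / 5.096² = 34.42 N
Factor of safety n = P_cr / P = 0.034424 / 0.00566 = 6.08

n ≈ 6.08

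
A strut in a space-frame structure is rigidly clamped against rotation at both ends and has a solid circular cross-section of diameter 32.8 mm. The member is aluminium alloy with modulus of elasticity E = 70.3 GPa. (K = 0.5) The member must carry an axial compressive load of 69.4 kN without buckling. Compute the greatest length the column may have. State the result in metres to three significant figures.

I = πd⁴/64 = π×32.8⁴/64 = 5.682×10^4 mm⁴
I = 5.682×10^-8 m⁴
At the buckling limit P_cr = P = 6.940×10^4 N
From P_cr = π²EI/(K·L)²:  L = (1/K)·√(π²EI/P_cr) = (1/0.5)·√(π²×7.03×10^10×5.682×10^-8/6.940×10^4)
L = 1.51 m

L_max ≈ 1.51 m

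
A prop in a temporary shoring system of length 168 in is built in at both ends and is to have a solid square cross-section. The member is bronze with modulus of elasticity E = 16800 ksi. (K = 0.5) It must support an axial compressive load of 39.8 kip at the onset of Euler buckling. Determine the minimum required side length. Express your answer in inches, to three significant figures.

L_e = K·L = 0.5 × 168 = 84.00 in
Required I = P_cr·L_e²/(π²E) = 3.980×10^4 × 84.00² / (π² × 1.68×10^7) = 1.694 in⁴
Solid square: I = a⁴/12  ⇒  a = (12I)^(1/4) = (12×1.694)^(1/4) = 2.12 in

a ≈ 2.12 in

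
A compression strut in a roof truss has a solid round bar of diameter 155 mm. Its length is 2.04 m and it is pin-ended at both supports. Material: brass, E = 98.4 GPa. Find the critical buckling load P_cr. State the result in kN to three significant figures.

P_cr ≈ 6610 kN

I = πd⁴/64 = π×155⁴/64 = 2.833×10^7 mm⁴
I = 2.833×10^7 mm⁴ = 2.833×10^-5 m⁴
Effective length L_e = K·L = 1 × 2.04 = 2.040 m
P_cr = π²EI / L_e² = π² × 98.4×10⁹ × 2.833×10^-5 / 2.040² = 6.612×10^6 N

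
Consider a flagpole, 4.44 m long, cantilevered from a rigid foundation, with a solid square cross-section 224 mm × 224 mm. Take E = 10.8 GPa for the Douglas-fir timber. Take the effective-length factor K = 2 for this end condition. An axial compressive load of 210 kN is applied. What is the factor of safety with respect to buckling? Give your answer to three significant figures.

n ≈ 1.35

I = a⁴/12 = 224⁴/12 = 2.098×10^8 mm⁴
I = 2.098×10^8 mm⁴ = 2.098×10^-4 m⁴
Effective length L_e = K·L = 2 × 4.44 = 8.880 m
P_cr = π²EI / L_e² = π² × 10.8×10⁹ × 2.098×10^-4 / 8.880² = 2.836×10^5 N
Factor of safety n = P_cr / P = 283.60 / 210 = 1.35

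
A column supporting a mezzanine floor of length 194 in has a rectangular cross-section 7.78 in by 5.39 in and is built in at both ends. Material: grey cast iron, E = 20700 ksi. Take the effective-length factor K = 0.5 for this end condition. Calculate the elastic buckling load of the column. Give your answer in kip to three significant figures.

P_cr ≈ 2200 kip

Buckling occurs about the weak axis: I_min = h·b³/12 with b = 5.39 in (the shorter side).
I_min = 7.78×5.39³/12 = 101.5 in⁴
Effective length L_e = K·L = 0.5 × 194 = 97.00 in
P_cr = π²EI / L_e² = π² × 20700×10³ × 101.5 / 97.00² = 2.204×10^6 lb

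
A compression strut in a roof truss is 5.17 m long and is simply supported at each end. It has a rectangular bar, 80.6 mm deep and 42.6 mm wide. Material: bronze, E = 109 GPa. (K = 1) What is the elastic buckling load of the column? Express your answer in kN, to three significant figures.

Buckling occurs about the weak axis: I_min = h·b³/12 with b = 42.6 mm (the shorter side).
I_min = 80.6×42.6³/12 = 5.193×10^5 mm⁴
I = 5.193×10^5 mm⁴ = 5.193×10^-7 m⁴
Effective length L_e = K·L = 1 × 5.17 = 5.170 m
P_cr = π²EI / L_e² = π² × 109×10⁹ × 5.193×10^-7 / 5.170² = 2.090×10^4 N

P_cr ≈ 20.9 kN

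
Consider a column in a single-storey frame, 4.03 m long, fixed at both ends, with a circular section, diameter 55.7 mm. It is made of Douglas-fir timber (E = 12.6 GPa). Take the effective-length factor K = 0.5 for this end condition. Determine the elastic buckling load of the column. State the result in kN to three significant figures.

I = πd⁴/64 = π×55.7⁴/64 = 4.725×10^5 mm⁴
I = 4.725×10^5 mm⁴ = 4.725×10^-7 m⁴
Effective length L_e = K·L = 0.5 × 4.03 = 2.015 m
P_cr = π²EI / L_e² = π² × 12.6×10⁹ × 4.725×10^-7 / 2.015² = 1.447×10^4 N

P_cr ≈ 14.5 kN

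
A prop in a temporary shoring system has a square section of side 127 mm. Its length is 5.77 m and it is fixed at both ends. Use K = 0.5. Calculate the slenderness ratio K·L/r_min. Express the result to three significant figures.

I = a⁴/12 = 127⁴/12 = 2.168×10^7 mm⁴
A = 1.613×10^4 mm²;  r_min = √(I/A) = √(2.168×10^7/1.613×10^4) = 36.66 mm
L_e = K·L = 0.5 × 5.77 m = 2.885 m = 2885.0 mm
λ = L_e / r_min = 2885.0 / 36.66 = 78.7

λ ≈ 78.7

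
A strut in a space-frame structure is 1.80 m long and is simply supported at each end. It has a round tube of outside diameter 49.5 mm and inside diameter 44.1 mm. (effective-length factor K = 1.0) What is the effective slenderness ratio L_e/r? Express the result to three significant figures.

d_o = 49.5 mm, d_i = 44.1 mm
I = π(d_o⁴ − d_i⁴)/64 = π(49.5⁴ − 44.10⁴)/64 = 1.090×10^5 mm⁴
A = 397.0 mm²;  r_min = √(I/A) = √(1.090×10^5/397.0) = 16.57 mm
L_e = K·L = 1 × 1.80 m = 1.800 m = 1800.0 mm
λ = L_e / r_min = 1800.0 / 16.57 = 109

λ ≈ 109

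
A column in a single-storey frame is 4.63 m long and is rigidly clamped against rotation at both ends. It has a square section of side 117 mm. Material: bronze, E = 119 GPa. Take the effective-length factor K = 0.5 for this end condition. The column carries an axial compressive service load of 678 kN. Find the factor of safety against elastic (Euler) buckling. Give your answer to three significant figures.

n ≈ 5.05

I = a⁴/12 = 117⁴/12 = 1.562×10^7 mm⁴
I = 1.562×10^7 mm⁴ = 1.562×10^-5 m⁴
Effective length L_e = K·L = 0.5 × 4.63 = 2.315 m
P_cr = π²EI / L_e² = π² × 119×10⁹ × 1.562×10^-5 / 2.315² = 3.422×10^6 N
Factor of safety n = P_cr / P = 3422.2 / 678 = 5.05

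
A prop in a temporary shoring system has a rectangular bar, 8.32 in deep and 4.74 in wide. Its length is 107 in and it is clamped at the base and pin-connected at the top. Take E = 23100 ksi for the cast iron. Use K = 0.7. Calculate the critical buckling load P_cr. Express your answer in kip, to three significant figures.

P_cr ≈ 3000 kip

Buckling occurs about the weak axis: I_min = h·b³/12 with b = 4.74 in (the shorter side).
I_min = 8.32×4.74³/12 = 73.84 in⁴
Effective length L_e = K·L = 0.7 × 107 = 74.90 in
P_cr = π²EI / L_e² = π² × 23100×10³ × 73.84 / 74.90² = 3.001×10^6 lb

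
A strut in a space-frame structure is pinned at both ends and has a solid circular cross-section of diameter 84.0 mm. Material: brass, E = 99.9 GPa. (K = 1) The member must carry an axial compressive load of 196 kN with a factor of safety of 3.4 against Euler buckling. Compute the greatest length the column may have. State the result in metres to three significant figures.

L_max ≈ 1.90 m

I = πd⁴/64 = π×84.0⁴/64 = 2.444×10^6 mm⁴
I = 2.444×10^-6 m⁴
Required critical load P_cr = n·P = 3.4 × 196 = 666.4 kN = 6.664×10^5 N
From P_cr = π²EI/(K·L)²:  L = (1/K)·√(π²EI/P_cr) = (1/1)·√(π²×9.99×10^10×2.444×10^-6/6.664×10^5)
L = 1.90 m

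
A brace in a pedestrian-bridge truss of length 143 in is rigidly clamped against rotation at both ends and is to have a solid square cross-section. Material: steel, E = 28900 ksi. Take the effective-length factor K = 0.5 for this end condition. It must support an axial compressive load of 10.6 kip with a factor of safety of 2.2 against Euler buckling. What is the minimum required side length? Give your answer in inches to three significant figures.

Required P_cr = n·P = 2.2 × 10.6 = 23.32 kip
L_e = K·L = 0.5 × 143 = 71.50 in
Required I = P_cr·L_e²/(π²E) = 2.332×10^4 × 71.50² / (π² × 2.89×10^7) = 0.4180 in⁴
Solid square: I = a⁴/12  ⇒  a = (12I)^(1/4) = (12×0.4180)^(1/4) = 1.50 in

a ≈ 1.50 in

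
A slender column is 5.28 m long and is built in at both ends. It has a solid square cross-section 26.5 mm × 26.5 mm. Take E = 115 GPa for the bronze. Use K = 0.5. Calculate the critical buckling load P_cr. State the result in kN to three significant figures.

I = a⁴/12 = 26.5⁴/12 = 4.110×10^4 mm⁴
I = 4.110×10^4 mm⁴ = 4.110×10^-8 m⁴
Effective length L_e = K·L = 0.5 × 5.28 = 2.640 m
P_cr = π²EI / L_e² = π² × 115×10⁹ × 4.110×10^-8 / 2.640² = 6.693×10^3 N

P_cr ≈ 6.69 kN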